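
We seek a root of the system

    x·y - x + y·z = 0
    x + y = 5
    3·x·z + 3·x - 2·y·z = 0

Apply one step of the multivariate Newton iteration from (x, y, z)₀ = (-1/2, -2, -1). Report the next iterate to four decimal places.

(-0.1613, 5.1613, -5.1290)

At (-1/2, -2, -1): F = (3.5000, -7.5000, -4.0000).
Jacobian J = [[y - 1, x + z, y], [1, 1, 0], [3·z + 3, -2·z, 3·x - 2·y]].
At the point, J = [[-3.0000, -1.5000, -2.0000], [1.0000, 1.0000, 0.0000], [0.0000, 2.0000, 2.5000]] (det J = -7.7500).
Solving J·Δ = −F gives Δ = (0.3387, 7.1613, -4.1290).
Then the next iterate is (x, y, z)₁ = (-0.1613, 5.1613, -5.1290).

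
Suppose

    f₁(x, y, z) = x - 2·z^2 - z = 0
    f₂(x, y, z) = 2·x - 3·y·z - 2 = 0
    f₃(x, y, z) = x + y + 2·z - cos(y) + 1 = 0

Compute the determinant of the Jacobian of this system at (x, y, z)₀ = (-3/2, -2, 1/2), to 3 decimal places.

-8.588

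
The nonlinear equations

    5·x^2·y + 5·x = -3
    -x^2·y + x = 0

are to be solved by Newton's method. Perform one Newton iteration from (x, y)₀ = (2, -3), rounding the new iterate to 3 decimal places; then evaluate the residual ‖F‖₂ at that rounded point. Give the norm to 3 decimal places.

At (2, -3): F = (-47.000, 14.000).
Jacobian J = [[10·x·y + 5, 5·x^2], [-2·x·y + 1, -x^2]].
At the point, J = [[-55.000, 20.000], [13.000, -4.000]] (det J = -40.000).
Solving J·Δ = −F gives Δ = (-2.300, -3.975).
Then the next iterate is (x, y)₁ = (-0.300, -6.975).
Re-evaluating at (-0.300, -6.975): F = (-1.63875, 0.32775), so ‖F‖₂ = 1.671.

1.671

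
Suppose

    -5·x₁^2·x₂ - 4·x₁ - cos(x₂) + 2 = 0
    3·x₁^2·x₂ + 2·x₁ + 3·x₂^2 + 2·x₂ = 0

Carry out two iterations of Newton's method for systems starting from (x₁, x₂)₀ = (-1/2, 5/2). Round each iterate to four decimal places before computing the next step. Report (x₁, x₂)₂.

(-1.5791, 0.2441)

At (-1/2, 5/2): F = (1.676144, 24.6250).
Jacobian J = [[-10·x₁·x₂ - 4, -5·x₁^2 + sin(x₂)], [6·x₁·x₂ + 2, 3·x₁^2 + 6·x₂ + 2]].
At the point, J = [[8.5000, -0.651528], [-5.5000, 17.7500]] (det J = 147.291597).
Solving J·Δ = −F gives Δ = (-0.3109, -1.4837).
Then the next iterate is (x₁, x₂)₁ = (-0.8109, 1.0163).
Round to (-0.8109, 1.0163) and repeat: F = (1.375700, 5.514228), J = [[4.241177, -2.437628], [-2.944706, 10.070476]].
Δ = (-0.7682, -0.7722), so (x₁, x₂)₂ = (-1.5791, 0.2441).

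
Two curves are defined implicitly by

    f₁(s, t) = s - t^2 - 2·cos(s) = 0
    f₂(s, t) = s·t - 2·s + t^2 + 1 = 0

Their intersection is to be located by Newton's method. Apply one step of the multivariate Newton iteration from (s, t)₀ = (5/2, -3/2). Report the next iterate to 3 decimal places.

(0.843, -0.904)

At (5/2, -3/2): F = (1.85229, -5.500).
Jacobian J = [[2·sin(s) + 1, -2·t], [t - 2, s + 2·t]].
At the point, J = [[2.19694, 3.000], [-3.500, -0.500]] (det J = 9.40153).
Solving J·Δ = −F gives Δ = (-1.657, 0.596).
Then the next iterate is (s, t)₁ = (0.843, -0.904).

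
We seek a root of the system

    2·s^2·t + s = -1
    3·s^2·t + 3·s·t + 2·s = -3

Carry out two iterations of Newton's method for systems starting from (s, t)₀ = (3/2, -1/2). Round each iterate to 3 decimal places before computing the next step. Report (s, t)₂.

(1.732, -0.455)

At (3/2, -1/2): F = (0.250, 0.375).
Jacobian J = [[4·s·t + 1, 2·s^2], [6·s·t + 3·t + 2, 3·s^2 + 3·s]].
At the point, J = [[-2.000, 4.500], [-4.000, 11.250]] (det J = -4.500).
Solving J·Δ = −F gives Δ = (0.250, 0.056).
Then the next iterate is (s, t)₁ = (1.750, -0.444).
Round to (1.750, -0.444) and repeat: F = (0.03050, 0.08975), J = [[-2.108, 6.125], [-3.994, 14.43750]].
Δ = (-0.018, -0.011), so (s, t)₂ = (1.732, -0.455).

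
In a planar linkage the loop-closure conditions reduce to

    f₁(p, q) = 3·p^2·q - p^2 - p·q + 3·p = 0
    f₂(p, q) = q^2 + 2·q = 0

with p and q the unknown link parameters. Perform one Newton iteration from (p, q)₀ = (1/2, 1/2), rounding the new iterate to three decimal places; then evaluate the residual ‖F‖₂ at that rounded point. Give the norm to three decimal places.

At (1/2, 1/2): F = (1.375, 1.250).
Jacobian J = [[6·p·q - 2·p - q + 3, 3·p^2 - p], [0, 2·q + 2]].
At the point, J = [[3.000, 0.250], [0.000, 3.000]] (det J = 9.000).
Solving J·Δ = −F gives Δ = (-0.424, -0.417).
Then the next iterate is (p, q)₁ = (0.076, 0.083).
Re-evaluating at (0.076, 0.083): F = (0.21735, 0.17289), so ‖F‖₂ = 0.278.

0.278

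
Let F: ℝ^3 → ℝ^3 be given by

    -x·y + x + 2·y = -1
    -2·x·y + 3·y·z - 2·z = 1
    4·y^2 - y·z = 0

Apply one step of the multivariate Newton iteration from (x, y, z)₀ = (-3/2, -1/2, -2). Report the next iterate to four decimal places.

(-0.7241, -0.1897, -0.7586)

At (-3/2, -1/2, -2): F = (-2.2500, 4.5000, 0.0000).
Jacobian J = [[-y + 1, -x + 2, 0], [-2·y, -2·x + 3·z, 3·y - 2], [0, 8·y - z, -y]].
At the point, J = [[1.5000, 3.5000, 0.0000], [1.0000, -3.0000, -3.5000], [0.0000, -2.0000, 0.5000]] (det J = -14.5000).
Solving J·Δ = −F gives Δ = (0.7759, 0.3103, 1.2414).
Then the next iterate is (x, y, z)₁ = (-0.7241, -0.1897, -0.7586).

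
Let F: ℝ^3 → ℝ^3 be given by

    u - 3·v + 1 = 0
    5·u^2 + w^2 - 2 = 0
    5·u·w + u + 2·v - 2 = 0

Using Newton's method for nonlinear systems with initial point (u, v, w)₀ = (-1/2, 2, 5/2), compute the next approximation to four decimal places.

At (-1/2, 2, 5/2): F = (-5.5000, 5.5000, -4.7500).
Jacobian J = [[1, -3, 0], [10·u, 0, 2·w], [5·w + 1, 2, 5·u]].
At the point, J = [[1.0000, -3.0000, 0.0000], [-5.0000, 0.0000, 5.0000], [13.5000, 2.0000, -2.5000]] (det J = -175.0000).
Solving J·Δ = −F gives Δ = (0.4857, -1.6714, -0.6143).
Then the next iterate is (u, v, w)₁ = (-0.0143, 0.3286, 1.8857).

(-0.0143, 0.3286, 1.8857)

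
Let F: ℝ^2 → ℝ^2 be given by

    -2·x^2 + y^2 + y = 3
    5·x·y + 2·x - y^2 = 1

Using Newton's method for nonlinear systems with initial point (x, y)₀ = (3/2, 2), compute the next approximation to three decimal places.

(0.633, 1.259)

At (3/2, 2): F = (-1.500, 13.000).
Jacobian J = [[-4·x, 2·y + 1], [5·y + 2, 5·x - 2·y]].
At the point, J = [[-6.000, 5.000], [12.000, 3.500]] (det J = -81.000).
Solving J·Δ = −F gives Δ = (-0.867, -0.741).
Then the next iterate is (x, y)₁ = (0.633, 1.259).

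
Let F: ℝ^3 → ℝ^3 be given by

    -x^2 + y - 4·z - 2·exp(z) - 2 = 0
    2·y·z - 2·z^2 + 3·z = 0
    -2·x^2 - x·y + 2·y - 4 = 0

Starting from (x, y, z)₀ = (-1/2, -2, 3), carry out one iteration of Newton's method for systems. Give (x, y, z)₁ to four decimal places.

At (-1/2, -2, 3): F = (-56.421074, -21.0000, -9.5000).
Jacobian J = [[-2·x, 1, -2·exp(z) - 4], [0, 2·z, 2·y - 4·z + 3], [-4·x - y, -x + 2, 0]].
At the point, J = [[1.0000, 1.0000, -44.171074], [0.0000, 6.0000, -13.0000], [4.0000, 2.5000, 0.0000]] (det J = 1040.605772).
Solving J·Δ = −F gives Δ = (1.8345, 0.8649, -1.2162).
Then the next iterate is (x, y, z)₁ = (1.3345, -1.1351, 1.7838).

(1.3345, -1.1351, 1.7838)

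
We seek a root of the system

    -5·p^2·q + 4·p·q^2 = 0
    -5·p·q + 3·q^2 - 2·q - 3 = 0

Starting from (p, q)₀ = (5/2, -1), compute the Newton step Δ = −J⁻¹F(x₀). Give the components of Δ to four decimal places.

(-0.3030, 0.6334)

At (5/2, -1): F = (41.2500, 14.5000).
Jacobian J = [[-10·p·q + 4·q^2, -5·p^2 + 8·p·q], [-5·q, -5·p + 6·q - 2]].
At the point, J = [[29.0000, -51.2500], [5.0000, -20.5000]] (det J = -338.2500).
Solving J·Δ = −F gives Δ = (-0.3030, 0.6334).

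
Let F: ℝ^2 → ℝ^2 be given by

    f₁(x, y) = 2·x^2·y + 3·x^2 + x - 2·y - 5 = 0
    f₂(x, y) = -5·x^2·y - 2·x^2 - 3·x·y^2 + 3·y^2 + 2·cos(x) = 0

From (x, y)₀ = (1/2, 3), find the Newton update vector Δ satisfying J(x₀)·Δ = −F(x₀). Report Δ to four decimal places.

At (1/2, 3): F = (-8.2500, 11.005165).
Jacobian J = [[4·x·y + 6·x + 1, 2·x^2 - 2], [-10·x·y - 4·x - 3·y^2 - 2·sin(x), -5·x^2 - 6·x·y + 6·y]].
At the point, J = [[10.0000, -1.5000], [-44.958851, 7.7500]] (det J = 10.061723).
Solving J·Δ = −F gives Δ = (4.7139, 25.9259).

(4.7139, 25.9259)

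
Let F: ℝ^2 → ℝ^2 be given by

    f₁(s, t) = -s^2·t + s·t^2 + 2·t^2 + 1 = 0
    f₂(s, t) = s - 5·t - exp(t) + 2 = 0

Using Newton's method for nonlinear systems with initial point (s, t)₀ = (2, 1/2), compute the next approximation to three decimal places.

(2.000, 0.478)

At (2, 1/2): F = (0.000, -0.14872).
Jacobian J = [[-2·s·t + t^2, -s^2 + 2·s·t + 4·t], [1, -exp(t) - 5]].
At the point, J = [[-1.750, 0.000], [1.000, -6.64872]] (det J = 11.63526).
Solving J·Δ = −F gives Δ = (0.000, -0.022).
Then the next iterate is (s, t)₁ = (2.000, 0.478).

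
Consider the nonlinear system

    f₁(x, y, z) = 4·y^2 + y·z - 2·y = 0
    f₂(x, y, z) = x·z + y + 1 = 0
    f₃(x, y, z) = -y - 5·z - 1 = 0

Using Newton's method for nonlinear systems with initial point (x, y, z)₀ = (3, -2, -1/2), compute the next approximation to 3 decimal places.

At (3, -2, -1/2): F = (21.000, -2.500, 3.500).
Jacobian J = [[0, 8·y + z - 2, y], [z, 1, x], [0, -1, -5]].
At the point, J = [[0.000, -18.500, -2.000], [-0.500, 1.000, 3.000], [0.000, -1.000, -5.000]] (det J = 45.250).
Solving J·Δ = −F gives Δ = (0.066, 1.083, 0.483).
Then the next iterate is (x, y, z)₁ = (3.066, -0.917, -0.017).

(3.066, -0.917, -0.017)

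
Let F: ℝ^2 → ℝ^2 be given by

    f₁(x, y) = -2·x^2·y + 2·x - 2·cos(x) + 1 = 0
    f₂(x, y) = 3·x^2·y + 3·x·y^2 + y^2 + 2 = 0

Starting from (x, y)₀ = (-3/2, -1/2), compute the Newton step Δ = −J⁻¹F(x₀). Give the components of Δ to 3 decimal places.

(-1.274, 0.872)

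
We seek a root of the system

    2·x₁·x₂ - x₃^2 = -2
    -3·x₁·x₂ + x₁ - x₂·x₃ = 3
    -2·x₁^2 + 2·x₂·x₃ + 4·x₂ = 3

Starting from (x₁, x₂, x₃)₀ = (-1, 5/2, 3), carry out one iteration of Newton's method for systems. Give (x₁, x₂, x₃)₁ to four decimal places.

(-1.0000, 1.3000, 1.4000)

At (-1, 5/2, 3): F = (-12.0000, -4.0000, 20.0000).
Jacobian J = [[2·x₂, 2·x₁, -2·x₃], [-3·x₂ + 1, -3·x₁ - x₃, -x₂], [-4·x₁, 2·x₃ + 4, 2·x₂]].
At the point, J = [[5.0000, -2.0000, -6.0000], [-6.5000, 0.0000, -2.5000], [4.0000, 10.0000, 5.0000]] (det J = 470.0000).
Solving J·Δ = −F gives Δ = (0.0000, -1.2000, -1.6000).
Then the next iterate is (x₁, x₂, x₃)₁ = (-1.0000, 1.3000, 1.4000).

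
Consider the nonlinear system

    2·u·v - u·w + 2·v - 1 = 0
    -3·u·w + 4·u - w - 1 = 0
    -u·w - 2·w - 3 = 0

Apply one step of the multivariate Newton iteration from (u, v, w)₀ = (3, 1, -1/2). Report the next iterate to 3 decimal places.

(-0.778, 0.939, -0.978)

At (3, 1, -1/2): F = (8.500, 16.000, -0.500).
Jacobian J = [[2·v - w, 2·u + 2, -u], [-3·w + 4, 0, -3·u - 1], [-w, 0, -u - 2]].
At the point, J = [[2.500, 8.000, -3.000], [5.500, 0.000, -10.000], [0.500, 0.000, -5.000]] (det J = 180.000).
Solving J·Δ = −F gives Δ = (-3.778, -0.061, -0.478).
Then the next iterate is (u, v, w)₁ = (-0.778, 0.939, -0.978).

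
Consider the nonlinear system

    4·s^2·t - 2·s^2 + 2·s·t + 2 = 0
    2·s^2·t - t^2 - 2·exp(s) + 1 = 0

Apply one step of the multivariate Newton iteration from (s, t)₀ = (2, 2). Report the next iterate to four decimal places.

(0.0407, 3.0430)

At (2, 2): F = (34.0000, -1.778112).
Jacobian J = [[8·s·t - 4·s + 2·t, 4·s^2 + 2·s], [4·s·t - 2·exp(s), 2·s^2 - 2·t]].
At the point, J = [[28.0000, 20.0000], [1.221888, 4.0000]] (det J = 87.562244).
Solving J·Δ = −F gives Δ = (-1.9593, 1.0430).
Then the next iterate is (s, t)₁ = (0.0407, 3.0430).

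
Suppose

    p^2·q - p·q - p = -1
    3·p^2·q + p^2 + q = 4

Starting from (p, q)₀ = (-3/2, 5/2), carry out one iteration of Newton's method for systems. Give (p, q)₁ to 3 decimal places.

At (-3/2, 5/2): F = (11.875, 17.625).
Jacobian J = [[2·p·q - q - 1, p^2 - p], [6·p·q + 2·p, 3·p^2 + 1]].
At the point, J = [[-11.000, 3.750], [-25.500, 7.750]] (det J = 10.375).
Solving J·Δ = −F gives Δ = (-2.500, -10.500).
Then the next iterate is (p, q)₁ = (-4.000, -8.000).

(-4.000, -8.000)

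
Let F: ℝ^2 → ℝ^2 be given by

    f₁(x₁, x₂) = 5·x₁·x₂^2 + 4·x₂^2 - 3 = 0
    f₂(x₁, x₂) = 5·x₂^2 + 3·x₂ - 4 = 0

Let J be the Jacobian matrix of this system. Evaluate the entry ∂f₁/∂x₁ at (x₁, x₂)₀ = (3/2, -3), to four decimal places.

∂f₁/∂x₁ = 5·x₂^2.
At (3/2, -3) this is 45.0000.

45.0000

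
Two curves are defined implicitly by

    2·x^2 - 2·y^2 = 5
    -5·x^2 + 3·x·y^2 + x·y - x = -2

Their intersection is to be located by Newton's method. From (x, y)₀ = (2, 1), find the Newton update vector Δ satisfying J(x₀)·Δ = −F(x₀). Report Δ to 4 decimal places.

At (2, 1): F = (1.0000, -12.0000).
Jacobian J = [[4·x, -4·y], [-10·x + 3·y^2 + y - 1, 6·x·y + x]].
At the point, J = [[8.0000, -4.0000], [-17.0000, 14.0000]] (det J = 44.0000).
Solving J·Δ = −F gives Δ = (0.7727, 1.7955).

(0.7727, 1.7955)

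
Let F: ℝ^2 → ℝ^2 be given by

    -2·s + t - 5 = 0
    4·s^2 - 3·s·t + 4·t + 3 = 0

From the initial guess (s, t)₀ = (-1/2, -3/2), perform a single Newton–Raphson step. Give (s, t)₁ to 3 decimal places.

At (-1/2, -3/2): F = (-5.500, -4.250).
Jacobian J = [[-2, 1], [8·s - 3·t, -3·s + 4]].
At the point, J = [[-2.000, 1.000], [0.500, 5.500]] (det J = -11.500).
Solving J·Δ = −F gives Δ = (-2.261, 0.978).
Then the next iterate is (s, t)₁ = (-2.761, -0.522).

(-2.761, -0.522)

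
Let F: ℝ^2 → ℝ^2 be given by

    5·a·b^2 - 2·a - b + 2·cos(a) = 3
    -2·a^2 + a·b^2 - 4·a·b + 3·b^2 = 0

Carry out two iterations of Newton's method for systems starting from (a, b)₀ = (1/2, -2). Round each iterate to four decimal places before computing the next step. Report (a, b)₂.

(-1.9851, -0.6143)

At (1/2, -2): F = (9.755165, 17.5000).
Jacobian J = [[5·b^2 - 2·sin(a) - 2, 10·a·b - 1], [-4·a + b^2 - 4·b, 2·a·b - 4·a + 6·b]].
At the point, J = [[17.041149, -11.0000], [10.0000, -16.0000]] (det J = -162.658383).
Solving J·Δ = −F gives Δ = (0.2239, 1.2337).
Then the next iterate is (a, b)₁ = (0.7239, -0.7663).
Round to (0.7239, -0.7663) and repeat: F = (-0.057616, 3.357568), J = [[-0.388545, -6.547246], [0.756816, -8.602849]].
Δ = (-2.7090, 0.1520), so (a, b)₂ = (-1.9851, -0.6143).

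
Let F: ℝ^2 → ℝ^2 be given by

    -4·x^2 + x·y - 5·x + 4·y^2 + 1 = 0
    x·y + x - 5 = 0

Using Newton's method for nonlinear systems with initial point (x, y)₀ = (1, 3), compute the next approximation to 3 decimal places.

(1.509, 1.964)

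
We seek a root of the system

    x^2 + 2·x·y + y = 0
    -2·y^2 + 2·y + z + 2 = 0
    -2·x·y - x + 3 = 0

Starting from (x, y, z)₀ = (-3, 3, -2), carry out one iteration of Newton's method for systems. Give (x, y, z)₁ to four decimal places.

At (-3, 3, -2): F = (-6.0000, -12.0000, 24.0000).
Jacobian J = [[2·x + 2·y, 2·x + 1, 0], [0, -4·y + 2, 1], [-2·y - 1, -2·x, 0]].
At the point, J = [[0.0000, -5.0000, 0.0000], [0.0000, -10.0000, 1.0000], [-7.0000, 6.0000, 0.0000]] (det J = 35.0000).
Solving J·Δ = −F gives Δ = (2.4000, -1.2000, 0.0000).
Then the next iterate is (x, y, z)₁ = (-0.6000, 1.8000, -2.0000).

(-0.6000, 1.8000, -2.0000)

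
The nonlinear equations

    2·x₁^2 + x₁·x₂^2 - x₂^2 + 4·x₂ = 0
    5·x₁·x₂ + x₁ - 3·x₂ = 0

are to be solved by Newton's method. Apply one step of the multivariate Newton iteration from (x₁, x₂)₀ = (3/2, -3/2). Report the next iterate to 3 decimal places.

At (3/2, -3/2): F = (-0.375, -5.250).
Jacobian J = [[4·x₁ + x₂^2, 2·x₁·x₂ - 2·x₂ + 4], [5·x₂ + 1, 5·x₁ - 3]].
At the point, J = [[8.250, 2.500], [-6.500, 4.500]] (det J = 53.375).
Solving J·Δ = −F gives Δ = (-0.214, 0.857).
Then the next iterate is (x₁, x₂)₁ = (1.286, -0.643).

(1.286, -0.643)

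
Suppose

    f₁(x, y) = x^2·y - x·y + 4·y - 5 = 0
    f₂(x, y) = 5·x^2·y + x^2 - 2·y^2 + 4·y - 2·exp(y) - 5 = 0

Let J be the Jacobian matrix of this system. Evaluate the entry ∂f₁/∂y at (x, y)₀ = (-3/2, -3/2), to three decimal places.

7.750

∂f₁/∂y = x^2 - x + 4.
At (-3/2, -3/2) this is 7.750.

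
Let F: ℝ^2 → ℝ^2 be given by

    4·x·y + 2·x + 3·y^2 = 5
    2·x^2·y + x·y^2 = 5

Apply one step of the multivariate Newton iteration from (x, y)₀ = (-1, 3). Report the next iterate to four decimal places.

At (-1, 3): F = (8.0000, -8.0000).
Jacobian J = [[4·y + 2, 4·x + 6·y], [4·x·y + y^2, 2·x^2 + 2·x·y]].
At the point, J = [[14.0000, 14.0000], [-3.0000, -4.0000]] (det J = -14.0000).
Solving J·Δ = −F gives Δ = (5.7143, -6.2857).
Then the next iterate is (x, y)₁ = (4.7143, -3.2857).

(4.7143, -3.2857)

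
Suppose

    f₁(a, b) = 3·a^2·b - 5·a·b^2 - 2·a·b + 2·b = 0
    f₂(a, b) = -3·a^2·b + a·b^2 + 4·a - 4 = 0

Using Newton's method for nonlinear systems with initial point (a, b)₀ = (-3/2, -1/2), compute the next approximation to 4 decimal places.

(0.8882, -1.9471)

At (-3/2, -1/2): F = (-4.0000, -7.0000).
Jacobian J = [[6·a·b - 5·b^2 - 2·b, 3·a^2 - 10·a·b - 2·a + 2], [-6·a·b + b^2 + 4, -3·a^2 + 2·a·b]].
At the point, J = [[4.2500, 4.2500], [-0.2500, -5.2500]] (det J = -21.2500).
Solving J·Δ = −F gives Δ = (2.3882, -1.4471).
Then the next iterate is (a, b)₁ = (0.8882, -1.9471).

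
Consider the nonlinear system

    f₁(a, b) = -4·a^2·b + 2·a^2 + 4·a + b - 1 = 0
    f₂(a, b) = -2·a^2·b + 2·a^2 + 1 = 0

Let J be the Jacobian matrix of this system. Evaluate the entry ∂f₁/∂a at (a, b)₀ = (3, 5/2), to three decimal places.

-44.000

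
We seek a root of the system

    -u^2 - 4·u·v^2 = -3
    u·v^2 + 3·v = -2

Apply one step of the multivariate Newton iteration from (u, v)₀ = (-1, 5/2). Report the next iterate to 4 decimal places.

(-2.5063, -0.5823)

At (-1, 5/2): F = (27.0000, 3.2500).
Jacobian J = [[-2·u - 4·v^2, -8·u·v], [v^2, 2·u·v + 3]].
At the point, J = [[-23.0000, 20.0000], [6.2500, -2.0000]] (det J = -79.0000).
Solving J·Δ = −F gives Δ = (-1.5063, -3.0823).
Then the next iterate is (u, v)₁ = (-2.5063, -0.5823).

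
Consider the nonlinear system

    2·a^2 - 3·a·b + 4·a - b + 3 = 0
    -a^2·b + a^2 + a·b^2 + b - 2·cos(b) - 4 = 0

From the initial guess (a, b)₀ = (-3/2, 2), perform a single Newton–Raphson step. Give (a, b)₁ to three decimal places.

(-0.803, 1.164)

At (-3/2, 2): F = (8.500, -9.41771).
Jacobian J = [[4·a - 3·b + 4, -3·a - 1], [-2·a·b + 2·a + b^2, -a^2 + 2·a·b + 2·sin(b) + 1]].
At the point, J = [[-8.000, 3.500], [7.000, -5.43141]] (det J = 18.95124).
Solving J·Δ = −F gives Δ = (0.697, -0.836).
Then the next iterate is (a, b)₁ = (-0.803, 1.164).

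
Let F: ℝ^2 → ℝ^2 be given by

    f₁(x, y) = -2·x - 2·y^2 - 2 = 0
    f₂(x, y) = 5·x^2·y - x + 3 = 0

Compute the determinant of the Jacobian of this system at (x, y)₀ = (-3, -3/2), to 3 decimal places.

J = [[-2, -4·y], [10·x·y - 1, 5·x^2]].
At the point, J = [[-2.000, 6.000], [44.000, 45.000]].
det J = -354.000.

-354.000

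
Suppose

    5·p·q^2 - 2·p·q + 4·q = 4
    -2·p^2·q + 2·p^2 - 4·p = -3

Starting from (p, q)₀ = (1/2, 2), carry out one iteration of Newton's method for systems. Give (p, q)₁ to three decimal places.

(0.679, 0.857)

At (1/2, 2): F = (12.000, 0.500).
Jacobian J = [[5·q^2 - 2·q, 10·p·q - 2·p + 4], [-4·p·q + 4·p - 4, -2·p^2]].
At the point, J = [[16.000, 13.000], [-6.000, -0.500]] (det J = 70.000).
Solving J·Δ = −F gives Δ = (0.179, -1.143).
Then the next iterate is (p, q)₁ = (0.679, 0.857).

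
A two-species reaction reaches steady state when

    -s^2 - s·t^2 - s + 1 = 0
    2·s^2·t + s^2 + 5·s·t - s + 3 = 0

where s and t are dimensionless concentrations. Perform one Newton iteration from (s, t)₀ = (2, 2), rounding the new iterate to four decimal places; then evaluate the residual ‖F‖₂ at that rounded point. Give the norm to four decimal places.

At (2, 2): F = (-13.0000, 41.0000).
Jacobian J = [[-2·s - t^2 - 1, -2·s·t], [4·s·t + 2·s + 5·t - 1, 2·s^2 + 5·s]].
At the point, J = [[-9.0000, -8.0000], [29.0000, 18.0000]] (det J = 70.0000).
Solving J·Δ = −F gives Δ = (-1.3429, -0.1143).
Then the next iterate is (s, t)₁ = (0.6571, 1.8857).
Re-evaluating at (0.6571, 1.8857): F = (-2.425439, 10.598564), so ‖F‖₂ = 10.8725.

10.8725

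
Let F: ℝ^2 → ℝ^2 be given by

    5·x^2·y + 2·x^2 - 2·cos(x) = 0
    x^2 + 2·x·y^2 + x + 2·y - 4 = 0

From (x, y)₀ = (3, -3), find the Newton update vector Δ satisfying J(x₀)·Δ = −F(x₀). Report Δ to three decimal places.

(-0.916, 0.973)

At (3, -3): F = (-115.02002, 56.000).
Jacobian J = [[10·x·y + 4·x + 2·sin(x), 5·x^2], [2·x + 2·y^2 + 1, 4·x·y + 2]].
At the point, J = [[-77.71776, 45.000], [25.000, -34.000]] (det J = 1517.40384).
Solving J·Δ = −F gives Δ = (-0.916, 0.973).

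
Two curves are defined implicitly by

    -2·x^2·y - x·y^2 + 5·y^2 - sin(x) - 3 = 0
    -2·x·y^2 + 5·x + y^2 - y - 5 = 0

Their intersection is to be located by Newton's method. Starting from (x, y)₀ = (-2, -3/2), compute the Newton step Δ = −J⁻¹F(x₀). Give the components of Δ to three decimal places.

At (-2, -3/2): F = (25.65930, -2.250).
Jacobian J = [[-4·x·y - y^2 - cos(x), -2·x^2 - 2·x·y + 10·y], [-2·y^2 + 5, -4·x·y + 2·y - 1]].
At the point, J = [[-13.83385, -29.000], [0.500, -16.000]] (det J = 235.84165).
Solving J·Δ = −F gives Δ = (2.017, -0.078).

(2.017, -0.078)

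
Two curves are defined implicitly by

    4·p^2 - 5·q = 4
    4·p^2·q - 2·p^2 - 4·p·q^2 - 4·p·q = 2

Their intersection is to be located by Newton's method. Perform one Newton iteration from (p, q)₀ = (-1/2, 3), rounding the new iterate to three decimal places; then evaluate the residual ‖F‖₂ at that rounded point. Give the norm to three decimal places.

At (-1/2, 3): F = (-18.000, 24.500).
Jacobian J = [[8·p, -5], [8·p·q - 4·p - 4·q^2 - 4·q, 4·p^2 - 8·p·q - 4·p]].
At the point, J = [[-4.000, -5.000], [-58.000, 15.000]] (det J = -350.000).
Solving J·Δ = −F gives Δ = (-0.421, -3.263).
Then the next iterate is (p, q)₁ = (-0.921, -0.263).
Re-evaluating at (-0.921, -0.263): F = (0.70796, -5.30290), so ‖F‖₂ = 5.350.

5.350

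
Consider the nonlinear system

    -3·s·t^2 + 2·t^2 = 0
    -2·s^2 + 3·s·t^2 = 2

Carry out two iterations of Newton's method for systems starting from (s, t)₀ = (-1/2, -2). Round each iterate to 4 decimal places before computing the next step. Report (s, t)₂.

At (-1/2, -2): F = (14.0000, -8.5000).
Jacobian J = [[-3·t^2, -6·s·t + 4·t], [-4·s + 3·t^2, 6·s·t]].
At the point, J = [[-12.0000, -14.0000], [14.0000, 6.0000]] (det J = 124.0000).
Solving J·Δ = −F gives Δ = (0.2823, 0.7581).
Then the next iterate is (s, t)₁ = (-0.2177, -1.2419).
Round to (-0.2177, -1.2419) and repeat: F = (4.091918, -3.102073), J = [[-4.626947, -6.589770], [5.497747, 1.622170]].
Δ = (0.4806, 0.2835), so (s, t)₂ = (0.2629, -0.9584).

(0.2629, -0.9584)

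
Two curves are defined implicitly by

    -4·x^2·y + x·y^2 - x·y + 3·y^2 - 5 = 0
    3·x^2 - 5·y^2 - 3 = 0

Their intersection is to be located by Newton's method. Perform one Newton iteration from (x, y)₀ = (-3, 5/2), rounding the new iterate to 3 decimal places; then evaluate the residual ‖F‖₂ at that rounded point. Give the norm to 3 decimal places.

At (-3, 5/2): F = (-87.500, -7.250).
Jacobian J = [[-8·x·y + y^2 - y, -4·x^2 + 2·x·y - x + 6·y], [6·x, -10·y]].
At the point, J = [[63.750, -33.000], [-18.000, -25.000]] (det J = -2187.750).
Solving J·Δ = −F gives Δ = (0.891, -0.931).
Then the next iterate is (x, y)₁ = (-2.109, 1.569).
Re-evaluating at (-2.109, 1.569): F = (-27.41245, -1.96516), so ‖F‖₂ = 27.483.

27.483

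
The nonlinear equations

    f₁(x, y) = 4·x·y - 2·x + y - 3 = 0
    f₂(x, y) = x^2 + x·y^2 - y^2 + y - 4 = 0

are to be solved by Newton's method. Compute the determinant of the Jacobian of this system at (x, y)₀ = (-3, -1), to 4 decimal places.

-109.0000

J = [[4·y - 2, 4·x + 1], [2·x + y^2, 2·x·y - 2·y + 1]].
At the point, J = [[-6.0000, -11.0000], [-5.0000, 9.0000]].
det J = -109.0000.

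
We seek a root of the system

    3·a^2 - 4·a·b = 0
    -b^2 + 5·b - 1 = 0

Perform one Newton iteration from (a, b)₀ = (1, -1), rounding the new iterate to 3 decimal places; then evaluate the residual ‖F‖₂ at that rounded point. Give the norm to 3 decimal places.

1.778

At (1, -1): F = (7.000, -7.000).
Jacobian J = [[6·a - 4·b, -4·a], [0, -2·b + 5]].
At the point, J = [[10.000, -4.000], [0.000, 7.000]] (det J = 70.000).
Solving J·Δ = −F gives Δ = (-0.300, 1.000).
Then the next iterate is (a, b)₁ = (0.700, 0.000).
Re-evaluating at (0.700, 0.000): F = (1.470, -1.000), so ‖F‖₂ = 1.778.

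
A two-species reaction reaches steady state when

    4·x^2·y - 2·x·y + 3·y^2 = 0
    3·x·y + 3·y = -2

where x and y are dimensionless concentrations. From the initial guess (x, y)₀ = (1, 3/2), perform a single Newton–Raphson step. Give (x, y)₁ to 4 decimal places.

At (1, 3/2): F = (9.7500, 11.0000).
Jacobian J = [[8·x·y - 2·y, 4·x^2 - 2·x + 6·y], [3·y, 3·x + 3]].
At the point, J = [[9.0000, 11.0000], [4.5000, 6.0000]] (det J = 4.5000).
Solving J·Δ = −F gives Δ = (13.8889, -12.2500).
Then the next iterate is (x, y)₁ = (14.8889, -10.7500).

(14.8889, -10.7500)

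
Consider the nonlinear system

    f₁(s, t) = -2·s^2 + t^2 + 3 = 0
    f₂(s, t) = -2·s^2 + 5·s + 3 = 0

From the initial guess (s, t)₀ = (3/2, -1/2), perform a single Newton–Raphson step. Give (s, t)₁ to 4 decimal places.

At (3/2, -1/2): F = (-1.2500, 6.0000).
Jacobian J = [[-4·s, 2·t], [-4·s + 5, 0]].
At the point, J = [[-6.0000, -1.0000], [-1.0000, 0.0000]] (det J = -1.0000).
Solving J·Δ = −F gives Δ = (6.0000, -37.2500).
Then the next iterate is (s, t)₁ = (7.5000, -37.7500).

(7.5000, -37.7500)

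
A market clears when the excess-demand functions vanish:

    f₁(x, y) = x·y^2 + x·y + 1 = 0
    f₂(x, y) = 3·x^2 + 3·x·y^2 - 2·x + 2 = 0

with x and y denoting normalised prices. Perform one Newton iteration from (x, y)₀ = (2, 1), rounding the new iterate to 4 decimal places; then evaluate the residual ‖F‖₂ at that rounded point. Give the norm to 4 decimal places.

5.5450

At (2, 1): F = (5.0000, 16.0000).
Jacobian J = [[y^2 + y, 2·x·y + x], [6·x + 3·y^2 - 2, 6·x·y]].
At the point, J = [[2.0000, 6.0000], [13.0000, 12.0000]] (det J = -54.0000).
Solving J·Δ = −F gives Δ = (-0.6667, -0.6111).
Then the next iterate is (x, y)₁ = (1.3333, 0.3889).
Re-evaluating at (1.3333, 0.3889): F = (1.720173, 5.271424), so ‖F‖₂ = 5.5450.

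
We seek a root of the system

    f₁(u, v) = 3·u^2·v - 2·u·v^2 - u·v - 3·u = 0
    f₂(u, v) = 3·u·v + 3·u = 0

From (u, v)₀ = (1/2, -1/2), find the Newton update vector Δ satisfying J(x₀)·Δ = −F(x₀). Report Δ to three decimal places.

(-0.435, -0.065)

At (1/2, -1/2): F = (-1.875, 0.750).
Jacobian J = [[6·u·v - 2·v^2 - v - 3, 3·u^2 - 4·u·v - u], [3·v + 3, 3·u]].
At the point, J = [[-4.500, 1.250], [1.500, 1.500]] (det J = -8.625).
Solving J·Δ = −F gives Δ = (-0.435, -0.065).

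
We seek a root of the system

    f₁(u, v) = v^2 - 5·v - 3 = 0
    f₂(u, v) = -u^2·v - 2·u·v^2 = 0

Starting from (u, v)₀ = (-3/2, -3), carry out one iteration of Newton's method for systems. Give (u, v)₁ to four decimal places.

(-1.6818, -1.0909)

At (-3/2, -3): F = (21.0000, 33.7500).
Jacobian J = [[0, 2·v - 5], [-2·u·v - 2·v^2, -u^2 - 4·u·v]].
At the point, J = [[0.0000, -11.0000], [-27.0000, -20.2500]] (det J = -297.0000).
Solving J·Δ = −F gives Δ = (-0.1818, 1.9091).
Then the next iterate is (u, v)₁ = (-1.6818, -1.0909).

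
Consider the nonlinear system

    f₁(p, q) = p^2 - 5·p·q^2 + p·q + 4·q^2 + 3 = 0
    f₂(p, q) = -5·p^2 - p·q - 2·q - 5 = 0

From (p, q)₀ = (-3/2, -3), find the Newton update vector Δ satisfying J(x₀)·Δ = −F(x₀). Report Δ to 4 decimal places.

At (-3/2, -3): F = (113.2500, -14.7500).
Jacobian J = [[2·p - 5·q^2 + q, -10·p·q + p + 8·q], [-10·p - q, -p - 2]].
At the point, J = [[-51.0000, -70.5000], [18.0000, -0.5000]] (det J = 1294.5000).
Solving J·Δ = −F gives Δ = (0.8470, 0.9936).

(0.8470, 0.9936)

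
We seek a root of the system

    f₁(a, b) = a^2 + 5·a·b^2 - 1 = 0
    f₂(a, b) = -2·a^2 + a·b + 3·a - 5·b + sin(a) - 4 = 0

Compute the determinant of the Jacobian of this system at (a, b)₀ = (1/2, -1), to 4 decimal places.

J = [[2·a + 5·b^2, 10·a·b], [-4·a + b + cos(a) + 3, a - 5]].
At the point, J = [[6.0000, -5.0000], [0.877583, -4.5000]].
det J = -22.6121.

-22.6121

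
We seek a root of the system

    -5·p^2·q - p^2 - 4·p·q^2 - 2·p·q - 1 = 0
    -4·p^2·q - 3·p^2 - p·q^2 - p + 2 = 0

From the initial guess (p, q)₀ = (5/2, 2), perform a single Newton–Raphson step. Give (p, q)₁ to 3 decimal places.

(1.550, 1.363)

At (5/2, 2): F = (-119.750, -79.250).
Jacobian J = [[-10·p·q - 2·p - 4·q^2 - 2·q, -5·p^2 - 8·p·q - 2·p], [-8·p·q - 6·p - q^2 - 1, -4·p^2 - 2·p·q]].
At the point, J = [[-75.000, -76.250], [-60.000, -35.000]] (det J = -1950.000).
Solving J·Δ = −F gives Δ = (-0.950, -0.637).
Then the next iterate is (p, q)₁ = (1.550, 1.363).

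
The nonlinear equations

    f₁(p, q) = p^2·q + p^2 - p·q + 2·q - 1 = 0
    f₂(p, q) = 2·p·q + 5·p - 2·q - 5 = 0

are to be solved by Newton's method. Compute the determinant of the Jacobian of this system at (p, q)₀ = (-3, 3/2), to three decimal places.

20.000

J = [[2·p·q + 2·p - q, p^2 - p + 2], [2·q + 5, 2·p - 2]].
At the point, J = [[-16.500, 14.000], [8.000, -8.000]].
det J = 20.000.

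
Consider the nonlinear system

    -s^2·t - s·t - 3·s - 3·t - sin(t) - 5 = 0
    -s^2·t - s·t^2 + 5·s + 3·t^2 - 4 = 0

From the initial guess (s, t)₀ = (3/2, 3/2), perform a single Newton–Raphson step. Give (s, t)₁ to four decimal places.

(0.8001, -0.5999)

At (3/2, 3/2): F = (-20.622495, 3.5000).
Jacobian J = [[-2·s·t - t - 3, -s^2 - s - cos(t) - 3], [-2·s·t - t^2 + 5, -s^2 - 2·s·t + 6·t]].
At the point, J = [[-9.0000, -6.820737], [-1.7500, 2.2500]] (det J = -32.186290).
Solving J·Δ = −F gives Δ = (-0.6999, -2.0999).
Then the next iterate is (s, t)₁ = (0.8001, -0.5999).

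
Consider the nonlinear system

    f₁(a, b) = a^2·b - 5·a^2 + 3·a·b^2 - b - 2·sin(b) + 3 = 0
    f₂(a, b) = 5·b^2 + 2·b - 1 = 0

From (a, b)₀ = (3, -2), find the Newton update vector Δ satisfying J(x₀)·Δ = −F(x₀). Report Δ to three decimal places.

At (3, -2): F = (-20.18141, 15.000).
Jacobian J = [[2·a·b - 10·a + 3·b^2, a^2 + 6·a·b - 2·cos(b) - 1], [0, 10·b + 2]].
At the point, J = [[-30.000, -27.16771], [0.000, -18.000]] (det J = 540.000).
Solving J·Δ = −F gives Δ = (-1.427, 0.833).

(-1.427, 0.833)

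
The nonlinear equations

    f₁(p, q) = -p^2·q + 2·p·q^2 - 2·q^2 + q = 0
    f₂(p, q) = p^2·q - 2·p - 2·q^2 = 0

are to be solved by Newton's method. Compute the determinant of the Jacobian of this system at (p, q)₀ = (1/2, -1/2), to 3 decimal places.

6.625

J = [[-2·p·q + 2·q^2, -p^2 + 4·p·q - 4·q + 1], [2·p·q - 2, p^2 - 4·q]].
At the point, J = [[1.000, 1.750], [-2.500, 2.250]].
det J = 6.625.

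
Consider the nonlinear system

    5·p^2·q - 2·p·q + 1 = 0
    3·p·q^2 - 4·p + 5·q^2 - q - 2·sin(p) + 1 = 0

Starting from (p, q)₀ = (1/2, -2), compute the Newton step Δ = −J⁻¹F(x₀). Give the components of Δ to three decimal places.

(0.125, 0.993)

At (1/2, -2): F = (0.500, 26.04115).
Jacobian J = [[10·p·q - 2·q, 5·p^2 - 2·p], [3·q^2 - 2·cos(p) - 4, 6·p·q + 10·q - 1]].
At the point, J = [[-6.000, 0.250], [6.24483, -27.000]] (det J = 160.43879).
Solving J·Δ = −F gives Δ = (0.125, 0.993).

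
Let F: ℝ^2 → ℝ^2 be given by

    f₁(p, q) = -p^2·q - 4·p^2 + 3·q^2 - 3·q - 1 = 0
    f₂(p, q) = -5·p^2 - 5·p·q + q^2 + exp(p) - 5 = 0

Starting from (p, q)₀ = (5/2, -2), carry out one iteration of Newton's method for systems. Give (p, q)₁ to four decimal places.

(2.2093, -1.6514)

At (5/2, -2): F = (4.5000, 4.932494).
Jacobian J = [[-2·p·q - 8·p, -p^2 + 6·q - 3], [-10·p - 5·q + exp(p), -5·p + 2·q]].
At the point, J = [[-10.0000, -21.2500], [-2.817506, -16.5000]] (det J = 105.127997).
Solving J·Δ = −F gives Δ = (-0.2907, 0.3486).
Then the next iterate is (p, q)₁ = (2.2093, -1.6514).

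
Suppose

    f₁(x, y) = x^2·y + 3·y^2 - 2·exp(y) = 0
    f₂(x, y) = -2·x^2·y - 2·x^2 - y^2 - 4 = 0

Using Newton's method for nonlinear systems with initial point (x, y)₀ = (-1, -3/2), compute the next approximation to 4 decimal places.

At (-1, -3/2): F = (4.803740, -5.2500).
Jacobian J = [[2·x·y, x^2 + 6·y - 2·exp(y)], [-4·x·y - 4·x, -2·x^2 - 2·y]].
At the point, J = [[3.0000, -8.446260], [-2.0000, 1.0000]] (det J = -13.892521).
Solving J·Δ = −F gives Δ = (-2.8461, -0.4421).
Then the next iterate is (x, y)₁ = (-3.8461, -1.9421).

(-3.8461, -1.9421)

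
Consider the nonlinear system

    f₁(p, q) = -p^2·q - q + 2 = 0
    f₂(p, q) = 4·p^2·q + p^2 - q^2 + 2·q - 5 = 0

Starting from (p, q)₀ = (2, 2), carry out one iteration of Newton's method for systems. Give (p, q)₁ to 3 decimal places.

(1.368, 1.412)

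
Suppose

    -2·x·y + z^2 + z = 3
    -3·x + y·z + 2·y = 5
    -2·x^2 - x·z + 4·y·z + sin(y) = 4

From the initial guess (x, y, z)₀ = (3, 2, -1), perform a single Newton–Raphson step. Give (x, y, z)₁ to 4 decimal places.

(-5.8744, 7.0563, -10.8398)

At (3, 2, -1): F = (-15.0000, -12.0000, -26.090703).
Jacobian J = [[-2·y, -2·x, 2·z + 1], [-3, z + 2, y], [-4·x - z, 4·z + cos(y), -x + 4·y]].
At the point, J = [[-4.0000, -6.0000, -1.0000], [-3.0000, 1.0000, 2.0000], [-11.0000, -4.416147, 5.0000]] (det J = -37.577615).
Solving J·Δ = −F gives Δ = (-8.8744, 5.0563, -9.8398).
Then the next iterate is (x, y, z)₁ = (-5.8744, 7.0563, -10.8398).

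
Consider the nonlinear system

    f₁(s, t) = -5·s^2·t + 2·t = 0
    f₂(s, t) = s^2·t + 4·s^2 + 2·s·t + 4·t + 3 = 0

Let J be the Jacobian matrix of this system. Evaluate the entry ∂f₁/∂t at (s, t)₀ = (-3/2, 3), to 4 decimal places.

-9.2500

∂f₁/∂t = -5·s^2 + 2.
At (-3/2, 3) this is -9.2500.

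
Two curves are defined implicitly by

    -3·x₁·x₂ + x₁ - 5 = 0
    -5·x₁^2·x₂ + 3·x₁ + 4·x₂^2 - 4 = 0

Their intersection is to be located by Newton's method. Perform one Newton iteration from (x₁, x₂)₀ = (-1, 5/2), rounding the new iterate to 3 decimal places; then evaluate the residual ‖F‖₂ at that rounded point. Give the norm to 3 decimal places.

At (-1, 5/2): F = (1.500, 5.500).
Jacobian J = [[-3·x₂ + 1, -3·x₁], [-10·x₁·x₂ + 3, -5·x₁^2 + 8·x₂]].
At the point, J = [[-6.500, 3.000], [28.000, 15.000]] (det J = -181.500).
Solving J·Δ = −F gives Δ = (0.033, -0.428).
Then the next iterate is (x₁, x₂)₁ = (-0.967, 2.072).
Re-evaluating at (-0.967, 2.072): F = (0.04387, 0.58421), so ‖F‖₂ = 0.586.

0.586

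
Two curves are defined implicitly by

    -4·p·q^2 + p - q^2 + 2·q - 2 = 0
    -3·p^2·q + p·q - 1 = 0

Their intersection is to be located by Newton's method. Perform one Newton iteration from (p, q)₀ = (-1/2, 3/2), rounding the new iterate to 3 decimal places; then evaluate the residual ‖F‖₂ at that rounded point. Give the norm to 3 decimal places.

2.442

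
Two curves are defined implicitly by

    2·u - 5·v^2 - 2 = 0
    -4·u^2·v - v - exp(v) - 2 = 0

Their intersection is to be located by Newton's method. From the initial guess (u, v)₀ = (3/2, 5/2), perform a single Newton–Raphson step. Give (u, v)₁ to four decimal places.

(1.1116, 1.2589)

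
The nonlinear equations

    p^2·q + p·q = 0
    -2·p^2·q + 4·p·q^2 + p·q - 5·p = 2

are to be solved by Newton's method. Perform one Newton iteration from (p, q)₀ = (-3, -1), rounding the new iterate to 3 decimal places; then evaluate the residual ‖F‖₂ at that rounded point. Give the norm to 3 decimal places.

At (-3, -1): F = (-6.000, 22.000).
Jacobian J = [[2·p·q + q, p^2 + p], [-4·p·q + 4·q^2 + q - 5, -2·p^2 + 8·p·q + p]].
At the point, J = [[5.000, 6.000], [-14.000, 3.000]] (det J = 99.000).
Solving J·Δ = −F gives Δ = (1.515, -0.263).
Then the next iterate is (p, q)₁ = (-1.485, -1.263).
Re-evaluating at (-1.485, -1.263): F = (-0.90964, 3.39565), so ‖F‖₂ = 3.515.

3.515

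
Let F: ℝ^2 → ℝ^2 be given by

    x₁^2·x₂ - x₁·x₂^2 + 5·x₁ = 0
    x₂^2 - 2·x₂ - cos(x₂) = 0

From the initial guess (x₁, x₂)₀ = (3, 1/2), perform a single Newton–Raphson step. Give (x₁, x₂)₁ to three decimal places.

(3.001, -2.627)

At (3, 1/2): F = (18.750, -1.62758).
Jacobian J = [[2·x₁·x₂ - x₂^2 + 5, x₁^2 - 2·x₁·x₂], [0, 2·x₂ + sin(x₂) - 2]].
At the point, J = [[7.750, 6.000], [0.000, -0.52057]] (det J = -4.03445).
Solving J·Δ = −F gives Δ = (0.001, -3.127).
Then the next iterate is (x₁, x₂)₁ = (3.001, -2.627).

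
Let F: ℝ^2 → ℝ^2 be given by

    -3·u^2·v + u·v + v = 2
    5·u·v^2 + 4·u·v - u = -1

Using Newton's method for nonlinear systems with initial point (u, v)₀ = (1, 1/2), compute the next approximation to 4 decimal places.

(0.0494, 0.3765)

At (1, 1/2): F = (-2.5000, 3.2500).
Jacobian J = [[-6·u·v + v, -3·u^2 + u + 1], [5·v^2 + 4·v - 1, 10·u·v + 4·u]].
At the point, J = [[-2.5000, -1.0000], [2.2500, 9.0000]] (det J = -20.2500).
Solving J·Δ = −F gives Δ = (-0.9506, -0.1235).
Then the next iterate is (u, v)₁ = (0.0494, 0.3765).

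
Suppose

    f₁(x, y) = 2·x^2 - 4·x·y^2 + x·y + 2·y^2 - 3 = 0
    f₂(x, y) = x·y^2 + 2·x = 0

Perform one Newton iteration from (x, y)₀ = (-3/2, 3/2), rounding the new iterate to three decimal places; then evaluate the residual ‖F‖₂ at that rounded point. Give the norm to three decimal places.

2.160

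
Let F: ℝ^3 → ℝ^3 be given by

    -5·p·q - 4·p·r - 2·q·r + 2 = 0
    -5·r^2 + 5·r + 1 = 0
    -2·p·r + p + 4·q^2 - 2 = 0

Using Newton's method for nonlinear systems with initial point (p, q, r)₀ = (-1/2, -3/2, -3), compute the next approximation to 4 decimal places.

(-0.3100, -0.9570, -1.3143)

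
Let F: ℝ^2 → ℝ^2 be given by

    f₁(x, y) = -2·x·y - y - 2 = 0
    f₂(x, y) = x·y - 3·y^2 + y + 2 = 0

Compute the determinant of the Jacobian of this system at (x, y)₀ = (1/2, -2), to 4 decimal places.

50.0000

J = [[-2·y, -2·x - 1], [y, x - 6·y + 1]].
At the point, J = [[4.0000, -2.0000], [-2.0000, 13.5000]].
det J = 50.0000.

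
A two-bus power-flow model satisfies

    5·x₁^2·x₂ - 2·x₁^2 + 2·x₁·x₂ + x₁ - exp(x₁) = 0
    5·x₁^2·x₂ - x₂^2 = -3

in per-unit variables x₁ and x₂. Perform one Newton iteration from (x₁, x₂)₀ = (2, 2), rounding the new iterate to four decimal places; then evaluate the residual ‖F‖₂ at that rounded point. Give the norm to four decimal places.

15.4750

At (2, 2): F = (34.610944, 39.0000).
Jacobian J = [[10·x₁·x₂ - 4·x₁ + 2·x₂ - exp(x₁) + 1, 5·x₁^2 + 2·x₁], [10·x₁·x₂, 5·x₁^2 - 2·x₂]].
At the point, J = [[29.610944, 24.0000], [40.0000, 16.0000]] (det J = -486.224898).
Solving J·Δ = −F gives Δ = (-0.7861, -0.4722).
Then the next iterate is (x₁, x₂)₁ = (1.2139, 1.5278).
Re-evaluating at (1.2139, 1.5278): F = (9.865871, 11.922300), so ‖F‖₂ = 15.4750.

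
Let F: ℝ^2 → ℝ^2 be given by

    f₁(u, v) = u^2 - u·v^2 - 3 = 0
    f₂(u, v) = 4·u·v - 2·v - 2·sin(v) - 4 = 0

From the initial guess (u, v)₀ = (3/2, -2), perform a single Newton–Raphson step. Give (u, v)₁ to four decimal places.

(0.8405, -0.9849)

At (3/2, -2): F = (-6.7500, -10.181405).
Jacobian J = [[2·u - v^2, -2·u·v], [4·v, 4·u - 2·cos(v) - 2]].
At the point, J = [[-1.0000, 6.0000], [-8.0000, 4.832294]] (det J = 43.167706).
Solving J·Δ = −F gives Δ = (-0.6595, 1.0151).
Then the next iterate is (u, v)₁ = (0.8405, -0.9849).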